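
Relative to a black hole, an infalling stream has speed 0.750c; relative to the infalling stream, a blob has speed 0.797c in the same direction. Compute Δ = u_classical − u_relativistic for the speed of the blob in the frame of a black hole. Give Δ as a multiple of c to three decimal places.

Δ = 0.579c

Galilean: u_cl = 0.797 + 0.750 = 1.5470.
Relativistic: u_rel = (0.797 + 0.750) / (1 + 0.797·0.750) = 1.5470/1.5978 = 0.9682.
Δ = 1.5470 − 0.9682 = 0.5788.
(The classical prediction exceeds c; the relativistic result does not.)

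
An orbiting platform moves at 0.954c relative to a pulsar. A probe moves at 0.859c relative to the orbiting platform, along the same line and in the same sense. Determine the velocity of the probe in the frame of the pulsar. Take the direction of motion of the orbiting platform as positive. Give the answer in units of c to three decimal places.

0.996c

With v = 0.954 and u' = 0.859 (in units of c),
u = (u' + v)/(1 + u'v/c²):
u = (0.859 + 0.954) / (1 + 0.859·0.954) = 1.8130/1.8195 = 0.9964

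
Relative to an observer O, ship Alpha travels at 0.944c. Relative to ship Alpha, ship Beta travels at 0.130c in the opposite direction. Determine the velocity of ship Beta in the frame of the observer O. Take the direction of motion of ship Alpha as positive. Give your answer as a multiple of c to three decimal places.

With v = 0.944 and u' = -0.130 (in units of c),
u = (u' + v)/(1 + u'v/c²):
u = (-0.130 + 0.944) / (1 + (-0.130)·0.944) = 0.8140/0.8773 = 0.9279

+0.928c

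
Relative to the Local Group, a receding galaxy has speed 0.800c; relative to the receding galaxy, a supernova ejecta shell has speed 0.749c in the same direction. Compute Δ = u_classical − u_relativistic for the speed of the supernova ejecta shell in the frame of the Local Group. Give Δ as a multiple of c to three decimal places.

Galilean: u_cl = 0.749 + 0.800 = 1.5490.
Relativistic: u_rel = (0.749 + 0.800) / (1 + 0.749·0.800) = 1.5490/1.5992 = 0.9686.
Δ = 1.5490 − 0.9686 = 0.5804.
(The classical prediction exceeds c; the relativistic result does not.)

Δ = 0.580c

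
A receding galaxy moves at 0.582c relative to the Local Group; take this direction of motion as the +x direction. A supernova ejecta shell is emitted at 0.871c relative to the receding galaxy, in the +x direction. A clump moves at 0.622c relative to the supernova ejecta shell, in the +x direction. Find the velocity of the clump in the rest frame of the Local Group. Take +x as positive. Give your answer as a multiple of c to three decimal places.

0.992c

Apply u = (u' + v)/(1 + u'v/c²) successively, working outward toward the Local Group.
Start: velocity of the receding galaxy relative to the Local Group = 0.5820c.
Compose with the supernova ejecta shell (u' = 0.871 in the receding galaxy frame): u_1 = (0.871 + 0.582) / (1 + 0.871·0.582) = 1.4530/1.5069 = 0.9642.
Compose with the clump (u' = 0.622 in the supernova ejecta shell frame): u_2 = (0.622 + 0.964) / (1 + 0.622·0.964) = 1.5862/1.5997 = 0.9915.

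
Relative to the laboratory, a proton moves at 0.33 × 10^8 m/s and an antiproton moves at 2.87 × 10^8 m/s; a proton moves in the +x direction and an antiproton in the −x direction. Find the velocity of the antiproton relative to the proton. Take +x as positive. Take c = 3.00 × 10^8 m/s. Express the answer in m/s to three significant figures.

β_A = 0.110, β_B = -0.957 (dividing each by c = 3.00 × 10^8 m/s).
Transform to A's frame with the inverse velocity-addition law: u' = (u − v)/(1 − uv/c²), taking u = β_B and v = β_A.
u' = (-0.957 − 0.110) / (1 − (0.110)(-0.957)) = -1.0667/1.1052 = -0.9651.
u' = -0.9651 × 3.00 × 10^8 m/s.

-2.90 × 10^8 m/s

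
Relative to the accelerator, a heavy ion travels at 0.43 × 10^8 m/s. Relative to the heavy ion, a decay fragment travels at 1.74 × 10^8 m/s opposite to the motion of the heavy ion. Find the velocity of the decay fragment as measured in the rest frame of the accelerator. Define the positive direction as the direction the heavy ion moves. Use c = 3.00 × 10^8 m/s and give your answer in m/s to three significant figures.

In units of c (dividing by 3.00 × 10^8 m/s): v = 0.143, u' = -0.580.
u = (u' + v)/(1 + u'v/c²):
u = (-0.580 + 0.143) / (1 + (-0.580)·0.143) = -0.4367/0.9169 = -0.4763
(Galilean addition would give -0.437c.)
Converting back: u = -0.4763 × 3.00 × 10^8 m/s.

-1.43 × 10^8 m/s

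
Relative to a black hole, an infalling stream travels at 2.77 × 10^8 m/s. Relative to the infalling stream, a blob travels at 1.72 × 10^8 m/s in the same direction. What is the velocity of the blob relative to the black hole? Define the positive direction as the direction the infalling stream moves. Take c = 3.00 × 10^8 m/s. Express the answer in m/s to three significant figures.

2.94 × 10^8 m/s

In units of c (dividing by 3.00 × 10^8 m/s): v = 0.923, u' = 0.573.
u = (u' + v)/(1 + u'v/c²):
u = (0.573 + 0.923) / (1 + 0.573·0.923) = 1.4967/1.5294 = 0.9786
Converting back: u = 0.9786 × 3.00 × 10^8 m/s.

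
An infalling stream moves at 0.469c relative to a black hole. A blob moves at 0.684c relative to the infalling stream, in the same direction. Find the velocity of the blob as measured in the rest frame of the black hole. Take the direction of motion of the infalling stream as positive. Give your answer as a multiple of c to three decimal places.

0.873c

With v = 0.469 and u' = 0.684 (in units of c),
u = (u' + v)/(1 + u'v/c²):
u = (0.684 + 0.469) / (1 + 0.684·0.469) = 1.1530/1.3208 = 0.8730
(Galilean addition would give +1.153c, exceeding c.)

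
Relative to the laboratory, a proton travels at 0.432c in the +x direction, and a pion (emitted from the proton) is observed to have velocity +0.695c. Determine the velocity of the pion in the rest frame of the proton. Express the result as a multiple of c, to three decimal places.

+0.376c

Invert the composition law: u' = (u − v)/(1 − uv/c²).
u' = (0.695 − 0.432) / (1 − (0.695)(0.432)) = 0.2630/0.6998 = 0.3758.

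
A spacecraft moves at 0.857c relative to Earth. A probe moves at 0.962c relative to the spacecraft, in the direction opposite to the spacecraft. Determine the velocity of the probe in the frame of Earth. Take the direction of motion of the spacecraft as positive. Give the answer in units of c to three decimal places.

With v = 0.857 and u' = -0.962 (in units of c),
u = (u' + v)/(1 + u'v/c²):
u = (-0.962 + 0.857) / (1 + (-0.962)·0.857) = -0.1050/0.1756 = -0.5981
(Galilean addition would give -0.105c.)

-0.598c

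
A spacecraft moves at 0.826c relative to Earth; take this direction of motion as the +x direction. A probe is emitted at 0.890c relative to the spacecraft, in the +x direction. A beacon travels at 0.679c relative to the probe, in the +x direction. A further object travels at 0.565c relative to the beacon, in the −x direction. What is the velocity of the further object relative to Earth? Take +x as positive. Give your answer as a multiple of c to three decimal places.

+0.992c

Apply u = (u' + v)/(1 + u'v/c²) successively, working outward toward Earth.
Start: velocity of the spacecraft relative to Earth = 0.8260c.
Compose with the probe (u' = 0.890 in the spacecraft frame): u_1 = (0.890 + 0.826) / (1 + 0.890·0.826) = 1.7160/1.7351 = 0.9890.
Compose with the beacon (u' = 0.679 in the probe frame): u_2 = (0.679 + 0.989) / (1 + 0.679·0.989) = 1.6680/1.6715 = 0.9979.
Compose with the further object (u' = -0.565 in the beacon frame): u_3 = (-0.565 + 0.998) / (1 + (-0.565)·0.998) = 0.4329/0.4362 = 0.9924.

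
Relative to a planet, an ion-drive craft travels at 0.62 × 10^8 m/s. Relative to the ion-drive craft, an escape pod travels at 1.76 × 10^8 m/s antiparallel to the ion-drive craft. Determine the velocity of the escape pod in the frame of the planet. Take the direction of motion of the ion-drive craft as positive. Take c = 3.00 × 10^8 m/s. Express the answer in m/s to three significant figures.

In units of c (dividing by 3.00 × 10^8 m/s): v = 0.207, u' = -0.587.
u = (u' + v)/(1 + u'v/c²):
u = (-0.587 + 0.207) / (1 + (-0.587)·0.207) = -0.3800/0.8788 = -0.4324
Converting back: u = -0.4324 × 3.00 × 10^8 m/s.

-1.30 × 10^8 m/s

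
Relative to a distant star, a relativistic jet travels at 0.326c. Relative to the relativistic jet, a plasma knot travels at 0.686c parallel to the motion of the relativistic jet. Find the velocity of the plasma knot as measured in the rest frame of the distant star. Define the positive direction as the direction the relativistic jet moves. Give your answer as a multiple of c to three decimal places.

With v = 0.326 and u' = 0.686 (in units of c),
u = (u' + v)/(1 + u'v/c²):
u = (0.686 + 0.326) / (1 + 0.686·0.326) = 1.0120/1.2236 = 0.8270

0.827c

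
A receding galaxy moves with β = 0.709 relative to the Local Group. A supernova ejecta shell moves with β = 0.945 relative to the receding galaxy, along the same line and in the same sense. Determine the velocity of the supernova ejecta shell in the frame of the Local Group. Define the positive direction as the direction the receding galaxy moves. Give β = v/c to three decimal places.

β = 0.990

With v = 0.709 and u' = 0.945 (in units of c),
u = (u' + v)/(1 + u'v/c²):
u = (0.945 + 0.709) / (1 + 0.945·0.709) = 1.6540/1.6700 = 0.9904
(Galilean addition would give +1.654c, exceeding c.)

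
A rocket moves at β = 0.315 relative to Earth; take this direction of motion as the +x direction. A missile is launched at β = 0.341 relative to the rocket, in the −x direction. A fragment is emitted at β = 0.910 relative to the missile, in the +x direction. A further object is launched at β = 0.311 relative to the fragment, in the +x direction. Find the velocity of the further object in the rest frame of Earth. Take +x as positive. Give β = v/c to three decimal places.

β = +0.949

Apply u = (u' + v)/(1 + u'v/c²) successively, working outward toward Earth.
Start: velocity of the rocket relative to Earth = 0.3150c.
Compose with the missile (u' = -0.341 in the rocket frame): u_1 = (-0.341 + 0.315) / (1 + (-0.341)·0.315) = -0.0260/0.8926 = -0.0291.
Compose with the fragment (u' = 0.910 in the missile frame): u_2 = (0.910 + (-0.029)) / (1 + 0.910·(-0.029)) = 0.8809/0.9735 = 0.9049.
Compose with the further object (u' = 0.311 in the fragment frame): u_3 = (0.311 + 0.905) / (1 + 0.311·0.905) = 1.2159/1.2814 = 0.9488.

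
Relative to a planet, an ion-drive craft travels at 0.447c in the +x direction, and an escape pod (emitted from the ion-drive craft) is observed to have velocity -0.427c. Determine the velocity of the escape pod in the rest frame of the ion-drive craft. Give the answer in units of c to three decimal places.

Invert the composition law: u' = (u − v)/(1 − uv/c²).
u' = (-0.427 − 0.447) / (1 − (-0.427)(0.447)) = -0.8740/1.1909 = -0.7339.

-0.734c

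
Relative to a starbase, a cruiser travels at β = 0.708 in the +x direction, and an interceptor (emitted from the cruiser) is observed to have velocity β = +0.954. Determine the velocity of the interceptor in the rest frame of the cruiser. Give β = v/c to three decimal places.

Invert the composition law: u' = (u − v)/(1 − uv/c²).
u' = (0.954 − 0.708) / (1 − (0.954)(0.708)) = 0.2460/0.3246 = 0.7579.

β = +0.758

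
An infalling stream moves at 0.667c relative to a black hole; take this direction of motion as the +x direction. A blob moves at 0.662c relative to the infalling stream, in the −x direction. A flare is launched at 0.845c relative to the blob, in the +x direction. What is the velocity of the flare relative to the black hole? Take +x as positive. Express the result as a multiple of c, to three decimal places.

+0.848c

Apply u = (u' + v)/(1 + u'v/c²) successively, working outward toward the black hole.
Start: velocity of the infalling stream relative to the black hole = 0.6670c.
Compose with the blob (u' = -0.662 in the infalling stream frame): u_1 = (-0.662 + 0.667) / (1 + (-0.662)·0.667) = 0.0050/0.5584 = 0.0090.
Compose with the flare (u' = 0.845 in the blob frame): u_2 = (0.845 + 0.009) / (1 + 0.845·0.009) = 0.8540/1.0076 = 0.8475.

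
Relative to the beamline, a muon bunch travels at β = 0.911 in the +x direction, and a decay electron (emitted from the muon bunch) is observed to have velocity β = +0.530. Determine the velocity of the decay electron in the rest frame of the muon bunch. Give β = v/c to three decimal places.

Invert the composition law: u' = (u − v)/(1 − uv/c²).
u' = (0.530 − 0.911) / (1 − (0.530)(0.911)) = -0.3810/0.5172 = -0.7367.

β = -0.737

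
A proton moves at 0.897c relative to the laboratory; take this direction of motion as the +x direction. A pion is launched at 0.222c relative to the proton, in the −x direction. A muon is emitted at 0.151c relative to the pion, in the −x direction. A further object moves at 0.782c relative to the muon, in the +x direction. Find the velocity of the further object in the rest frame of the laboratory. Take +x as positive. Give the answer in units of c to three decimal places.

Apply u = (u' + v)/(1 + u'v/c²) successively, working outward toward the laboratory.
Start: velocity of the proton relative to the laboratory = 0.8970c.
Compose with the pion (u' = -0.222 in the proton frame): u_1 = (-0.222 + 0.897) / (1 + (-0.222)·0.897) = 0.6750/0.8009 = 0.8428.
Compose with the muon (u' = -0.151 in the pion frame): u_2 = (-0.151 + 0.843) / (1 + (-0.151)·0.843) = 0.6918/0.8727 = 0.7927.
Compose with the further object (u' = 0.782 in the muon frame): u_3 = (0.782 + 0.793) / (1 + 0.782·0.793) = 1.5747/1.6199 = 0.9721.

+0.972c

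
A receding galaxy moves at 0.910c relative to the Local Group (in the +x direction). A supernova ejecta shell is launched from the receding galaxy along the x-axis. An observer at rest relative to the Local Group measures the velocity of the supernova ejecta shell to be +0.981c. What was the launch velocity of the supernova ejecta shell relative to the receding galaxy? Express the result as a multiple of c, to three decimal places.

+0.662c

Invert the composition law: u' = (u − v)/(1 − uv/c²).
u' = (0.981 − 0.910) / (1 − (0.981)(0.910)) = 0.0710/0.1073 = 0.6618.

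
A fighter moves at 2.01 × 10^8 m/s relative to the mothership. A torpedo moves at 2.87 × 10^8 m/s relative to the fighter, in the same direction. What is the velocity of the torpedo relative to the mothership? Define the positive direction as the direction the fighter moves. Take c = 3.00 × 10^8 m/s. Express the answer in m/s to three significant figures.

In units of c (dividing by 3.00 × 10^8 m/s): v = 0.670, u' = 0.957.
u = (u' + v)/(1 + u'v/c²):
u = (0.957 + 0.670) / (1 + 0.957·0.670) = 1.6267/1.6410 = 0.9913
Converting back: u = 0.9913 × 3.00 × 10^8 m/s.

2.97 × 10^8 m/s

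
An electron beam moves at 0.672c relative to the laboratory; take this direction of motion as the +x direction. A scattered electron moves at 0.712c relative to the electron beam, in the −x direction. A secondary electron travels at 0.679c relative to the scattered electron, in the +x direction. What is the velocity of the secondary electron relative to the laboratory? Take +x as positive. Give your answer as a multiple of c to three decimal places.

+0.635c

Apply u = (u' + v)/(1 + u'v/c²) successively, working outward toward the laboratory.
Start: velocity of the electron beam relative to the laboratory = 0.6720c.
Compose with the scattered electron (u' = -0.712 in the electron beam frame): u_1 = (-0.712 + 0.672) / (1 + (-0.712)·0.672) = -0.0400/0.5215 = -0.0767.
Compose with the secondary electron (u' = 0.679 in the scattered electron frame): u_2 = (0.679 + (-0.077)) / (1 + 0.679·(-0.077)) = 0.6023/0.9479 = 0.6354.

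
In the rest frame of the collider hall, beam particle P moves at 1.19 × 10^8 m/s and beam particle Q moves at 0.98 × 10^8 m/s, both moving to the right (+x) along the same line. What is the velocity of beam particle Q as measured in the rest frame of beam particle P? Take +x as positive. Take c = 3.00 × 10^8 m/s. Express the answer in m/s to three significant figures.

β_A = 0.397, β_B = 0.327 (dividing each by c = 3.00 × 10^8 m/s).
Transform to A's frame with the inverse velocity-addition law: u' = (u − v)/(1 − uv/c²), taking u = β_B and v = β_A.
u' = (0.327 − 0.397) / (1 − (0.397)(0.327)) = -0.0700/0.8704 = -0.0804.
u' = -0.0804 × 3.00 × 10^8 m/s.

-2.41 × 10^7 m/s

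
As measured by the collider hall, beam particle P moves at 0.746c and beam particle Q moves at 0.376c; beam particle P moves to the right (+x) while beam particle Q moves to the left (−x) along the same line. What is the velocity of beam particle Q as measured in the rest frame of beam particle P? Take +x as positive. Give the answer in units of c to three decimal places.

β_A = 0.746, β_B = -0.376.
Transform to A's frame with the inverse velocity-addition law: u' = (u − v)/(1 − uv/c²), taking u = β_B and v = β_A.
u' = (-0.376 − 0.746) / (1 − (0.746)(-0.376)) = -1.1220/1.2805 = -0.8762.

-0.876c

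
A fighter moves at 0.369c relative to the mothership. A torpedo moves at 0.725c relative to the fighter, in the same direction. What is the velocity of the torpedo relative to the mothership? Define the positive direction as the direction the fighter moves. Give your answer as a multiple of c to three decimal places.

With v = 0.369 and u' = 0.725 (in units of c),
u = (u' + v)/(1 + u'v/c²):
u = (0.725 + 0.369) / (1 + 0.725·0.369) = 1.0940/1.2675 = 0.8631

0.863c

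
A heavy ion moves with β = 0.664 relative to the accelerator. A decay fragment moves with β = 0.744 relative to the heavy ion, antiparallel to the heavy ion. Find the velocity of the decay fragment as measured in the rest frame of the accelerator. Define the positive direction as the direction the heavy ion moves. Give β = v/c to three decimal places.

With v = 0.664 and u' = -0.744 (in units of c),
u = (u' + v)/(1 + u'v/c²):
u = (-0.744 + 0.664) / (1 + (-0.744)·0.664) = -0.0800/0.5060 = -0.1581
(Galilean addition would give -0.080c.)

β = -0.158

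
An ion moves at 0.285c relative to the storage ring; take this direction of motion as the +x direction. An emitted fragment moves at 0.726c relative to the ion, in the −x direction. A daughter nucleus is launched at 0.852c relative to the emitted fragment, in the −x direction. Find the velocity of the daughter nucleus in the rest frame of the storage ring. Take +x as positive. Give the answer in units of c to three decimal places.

Apply u = (u' + v)/(1 + u'v/c²) successively, working outward toward the storage ring.
Start: velocity of the ion relative to the storage ring = 0.2850c.
Compose with the emitted fragment (u' = -0.726 in the ion frame): u_1 = (-0.726 + 0.285) / (1 + (-0.726)·0.285) = -0.4410/0.7931 = -0.5561.
Compose with the daughter nucleus (u' = -0.852 in the emitted fragment frame): u_2 = (-0.852 + (-0.556)) / (1 + (-0.852)·(-0.556)) = -1.4081/1.4738 = -0.9554.

-0.955c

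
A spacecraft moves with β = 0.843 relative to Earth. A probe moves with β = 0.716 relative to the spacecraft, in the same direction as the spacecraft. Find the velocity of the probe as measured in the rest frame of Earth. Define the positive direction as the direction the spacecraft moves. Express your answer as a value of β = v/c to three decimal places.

β = 0.972

With v = 0.843 and u' = 0.716 (in units of c),
u = (u' + v)/(1 + u'v/c²):
u = (0.716 + 0.843) / (1 + 0.716·0.843) = 1.5590/1.6036 = 0.9722
(Galilean addition would give +1.559c, exceeding c.)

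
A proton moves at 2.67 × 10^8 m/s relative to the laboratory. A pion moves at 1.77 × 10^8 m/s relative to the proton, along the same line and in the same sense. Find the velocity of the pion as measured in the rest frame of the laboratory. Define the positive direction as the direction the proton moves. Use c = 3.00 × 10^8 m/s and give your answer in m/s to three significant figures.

2.91 × 10^8 m/s

In units of c (dividing by 3.00 × 10^8 m/s): v = 0.890, u' = 0.590.
u = (u' + v)/(1 + u'v/c²):
u = (0.590 + 0.890) / (1 + 0.590·0.890) = 1.4800/1.5251 = 0.9704
(Galilean addition would give +1.480c, exceeding c.)
Converting back: u = 0.9704 × 3.00 × 10^8 m/s.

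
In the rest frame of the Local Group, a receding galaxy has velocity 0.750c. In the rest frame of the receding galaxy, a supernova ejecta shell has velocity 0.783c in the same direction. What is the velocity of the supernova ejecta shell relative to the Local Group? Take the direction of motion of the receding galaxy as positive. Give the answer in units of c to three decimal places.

0.966c

With v = 0.750 and u' = 0.783 (in units of c),
u = (u' + v)/(1 + u'v/c²):
u = (0.783 + 0.750) / (1 + 0.783·0.750) = 1.5330/1.5873 = 0.9658
(Galilean addition would give +1.533c, exceeding c.)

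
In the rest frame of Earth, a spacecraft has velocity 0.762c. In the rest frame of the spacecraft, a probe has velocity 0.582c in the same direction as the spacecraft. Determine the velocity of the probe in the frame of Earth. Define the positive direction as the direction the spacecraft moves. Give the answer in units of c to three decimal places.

0.931c

With v = 0.762 and u' = 0.582 (in units of c),
u = (u' + v)/(1 + u'v/c²):
u = (0.582 + 0.762) / (1 + 0.582·0.762) = 1.3440/1.4435 = 0.9311
(Galilean addition would give +1.344c, exceeding c.)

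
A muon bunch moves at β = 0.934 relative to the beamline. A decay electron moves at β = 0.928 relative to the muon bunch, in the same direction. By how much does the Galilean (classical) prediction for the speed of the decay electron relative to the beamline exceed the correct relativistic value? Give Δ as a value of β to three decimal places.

Galilean: u_cl = 0.928 + 0.934 = 1.8620.
Relativistic: u_rel = (0.928 + 0.934) / (1 + 0.928·0.934) = 1.8620/1.8668 = 0.9975.
Δ = 1.8620 − 0.9975 = 0.8645.
(The classical prediction exceeds c; the relativistic result does not.)

Δ = 0.865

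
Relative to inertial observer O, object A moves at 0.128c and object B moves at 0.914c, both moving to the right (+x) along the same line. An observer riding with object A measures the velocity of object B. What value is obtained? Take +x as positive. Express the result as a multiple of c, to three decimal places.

β_A = 0.128, β_B = 0.914.
Transform to A's frame with the inverse velocity-addition law: u' = (u − v)/(1 − uv/c²), taking u = β_B and v = β_A.
u' = (0.914 − 0.128) / (1 − (0.128)(0.914)) = 0.7860/0.8830 = 0.8901.

+0.890c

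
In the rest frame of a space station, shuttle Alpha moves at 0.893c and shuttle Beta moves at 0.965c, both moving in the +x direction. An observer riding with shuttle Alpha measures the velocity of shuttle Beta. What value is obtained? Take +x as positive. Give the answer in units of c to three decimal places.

β_A = 0.893, β_B = 0.965.
Transform to A's frame with the inverse velocity-addition law: u' = (u − v)/(1 − uv/c²), taking u = β_B and v = β_A.
u' = (0.965 − 0.893) / (1 − (0.893)(0.965)) = 0.0720/0.1383 = 0.5208.

+0.521c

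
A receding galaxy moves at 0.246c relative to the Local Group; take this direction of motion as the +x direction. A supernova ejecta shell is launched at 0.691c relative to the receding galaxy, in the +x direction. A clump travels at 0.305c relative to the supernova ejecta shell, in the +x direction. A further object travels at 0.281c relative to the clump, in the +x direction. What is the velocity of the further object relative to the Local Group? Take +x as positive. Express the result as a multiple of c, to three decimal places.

0.936c

Apply u = (u' + v)/(1 + u'v/c²) successively, working outward toward the Local Group.
Start: velocity of the receding galaxy relative to the Local Group = 0.2460c.
Compose with the supernova ejecta shell (u' = 0.691 in the receding galaxy frame): u_1 = (0.691 + 0.246) / (1 + 0.691·0.246) = 0.9370/1.1700 = 0.8009.
Compose with the clump (u' = 0.305 in the supernova ejecta shell frame): u_2 = (0.305 + 0.801) / (1 + 0.305·0.801) = 1.1059/1.2443 = 0.8888.
Compose with the further object (u' = 0.281 in the clump frame): u_3 = (0.281 + 0.889) / (1 + 0.281·0.889) = 1.1698/1.2497 = 0.9360.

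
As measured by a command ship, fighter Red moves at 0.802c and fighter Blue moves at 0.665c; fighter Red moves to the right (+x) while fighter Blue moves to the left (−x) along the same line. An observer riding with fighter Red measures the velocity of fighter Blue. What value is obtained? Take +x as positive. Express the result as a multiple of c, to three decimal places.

β_A = 0.802, β_B = -0.665.
Transform to A's frame with the inverse velocity-addition law: u' = (u − v)/(1 − uv/c²), taking u = β_B and v = β_A.
u' = (-0.665 − 0.802) / (1 − (0.802)(-0.665)) = -1.4670/1.5333 = -0.9567.

-0.957c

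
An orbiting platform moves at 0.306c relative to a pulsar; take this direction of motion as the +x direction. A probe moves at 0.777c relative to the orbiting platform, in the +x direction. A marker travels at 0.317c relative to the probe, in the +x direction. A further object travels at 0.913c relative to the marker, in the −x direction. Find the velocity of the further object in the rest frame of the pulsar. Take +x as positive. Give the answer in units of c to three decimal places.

+0.136c

Apply u = (u' + v)/(1 + u'v/c²) successively, working outward toward the pulsar.
Start: velocity of the orbiting platform relative to the pulsar = 0.3060c.
Compose with the probe (u' = 0.777 in the orbiting platform frame): u_1 = (0.777 + 0.306) / (1 + 0.777·0.306) = 1.0830/1.2378 = 0.8750.
Compose with the marker (u' = 0.317 in the probe frame): u_2 = (0.317 + 0.875) / (1 + 0.317·0.875) = 1.1920/1.2774 = 0.9331.
Compose with the further object (u' = -0.913 in the marker frame): u_3 = (-0.913 + 0.933) / (1 + (-0.913)·0.933) = 0.0201/0.1480 = 0.1361.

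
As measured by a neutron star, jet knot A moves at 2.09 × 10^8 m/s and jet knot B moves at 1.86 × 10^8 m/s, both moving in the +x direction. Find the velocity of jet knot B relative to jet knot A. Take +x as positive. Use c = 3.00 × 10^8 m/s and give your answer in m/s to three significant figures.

-4.05 × 10^7 m/s

β_A = 0.697, β_B = 0.620 (dividing each by c = 3.00 × 10^8 m/s).
Transform to A's frame with the inverse velocity-addition law: u' = (u − v)/(1 − uv/c²), taking u = β_B and v = β_A.
u' = (0.620 − 0.697) / (1 − (0.697)(0.620)) = -0.0767/0.5681 = -0.1350.
u' = -0.1350 × 3.00 × 10^8 m/s.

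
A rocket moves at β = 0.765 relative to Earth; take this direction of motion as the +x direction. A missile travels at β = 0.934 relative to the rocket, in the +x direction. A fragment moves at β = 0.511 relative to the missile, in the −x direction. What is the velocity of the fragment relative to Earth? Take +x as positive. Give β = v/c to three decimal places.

β = +0.972

Apply u = (u' + v)/(1 + u'v/c²) successively, working outward toward Earth.
Start: velocity of the rocket relative to Earth = 0.7650c.
Compose with the missile (u' = 0.934 in the rocket frame): u_1 = (0.934 + 0.765) / (1 + 0.934·0.765) = 1.6990/1.7145 = 0.9910.
Compose with the fragment (u' = -0.511 in the missile frame): u_2 = (-0.511 + 0.991) / (1 + (-0.511)·0.991) = 0.4800/0.4936 = 0.9723.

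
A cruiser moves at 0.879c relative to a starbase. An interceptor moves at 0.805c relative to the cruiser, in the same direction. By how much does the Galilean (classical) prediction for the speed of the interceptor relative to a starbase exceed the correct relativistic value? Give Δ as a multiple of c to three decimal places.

Δ = 0.698c

Galilean: u_cl = 0.805 + 0.879 = 1.6840.
Relativistic: u_rel = (0.805 + 0.879) / (1 + 0.805·0.879) = 1.6840/1.7076 = 0.9862.
Δ = 1.6840 − 0.9862 = 0.6978.
(The classical prediction exceeds c; the relativistic result does not.)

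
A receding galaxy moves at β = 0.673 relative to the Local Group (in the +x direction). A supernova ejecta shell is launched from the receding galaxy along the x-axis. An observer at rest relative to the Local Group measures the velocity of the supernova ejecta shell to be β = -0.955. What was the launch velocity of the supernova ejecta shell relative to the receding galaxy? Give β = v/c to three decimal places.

Invert the composition law: u' = (u − v)/(1 − uv/c²).
u' = (-0.955 − 0.673) / (1 − (-0.955)(0.673)) = -1.6280/1.6427 = -0.9910.

β = -0.991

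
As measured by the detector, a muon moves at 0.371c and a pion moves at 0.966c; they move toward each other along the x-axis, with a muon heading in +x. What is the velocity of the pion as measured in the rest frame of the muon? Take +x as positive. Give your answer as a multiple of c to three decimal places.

β_A = 0.371, β_B = -0.966.
Transform to A's frame with the inverse velocity-addition law: u' = (u − v)/(1 − uv/c²), taking u = β_B and v = β_A.
u' = (-0.966 − 0.371) / (1 − (0.371)(-0.966)) = -1.3370/1.3584 = -0.9843.

-0.984c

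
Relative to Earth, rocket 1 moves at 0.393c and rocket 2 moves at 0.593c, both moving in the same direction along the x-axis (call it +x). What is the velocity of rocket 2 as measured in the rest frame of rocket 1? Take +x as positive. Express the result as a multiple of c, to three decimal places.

+0.261c

β_A = 0.393, β_B = 0.593.
Transform to A's frame with the inverse velocity-addition law: u' = (u − v)/(1 − uv/c²), taking u = β_B and v = β_A.
u' = (0.593 − 0.393) / (1 − (0.393)(0.593)) = 0.2000/0.7670 = 0.2608.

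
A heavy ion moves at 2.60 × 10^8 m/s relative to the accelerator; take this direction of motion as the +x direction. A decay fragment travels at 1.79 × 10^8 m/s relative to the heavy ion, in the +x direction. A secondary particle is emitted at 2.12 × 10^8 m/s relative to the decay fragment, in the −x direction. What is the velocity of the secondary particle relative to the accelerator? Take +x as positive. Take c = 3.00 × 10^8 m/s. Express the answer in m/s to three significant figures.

+2.43 × 10^8 m/s

Apply u = (u' + v)/(1 + u'v/c²) successively, working outward toward the accelerator.
(Dividing each given speed by c = 3.00 × 10^8 m/s to work in units of c.)
Start: velocity of the heavy ion relative to the accelerator = 0.8667c.
Compose with the decay fragment (u' = 0.597 in the heavy ion frame): u_1 = (0.597 + 0.867) / (1 + 0.597·0.867) = 1.4633/1.5171 = 0.9646.
Compose with the secondary particle (u' = -0.707 in the decay fragment frame): u_2 = (-0.707 + 0.965) / (1 + (-0.707)·0.965) = 0.2579/0.3184 = 0.8100.
So u = 0.8100 × 3.00 × 10^8 m/s.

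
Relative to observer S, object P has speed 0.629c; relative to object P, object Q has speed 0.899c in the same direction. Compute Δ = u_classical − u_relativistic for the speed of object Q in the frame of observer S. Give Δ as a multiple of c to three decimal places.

Galilean: u_cl = 0.899 + 0.629 = 1.5280.
Relativistic: u_rel = (0.899 + 0.629) / (1 + 0.899·0.629) = 1.5280/1.5655 = 0.9761.
Δ = 1.5280 − 0.9761 = 0.5519.
(The classical prediction exceeds c; the relativistic result does not.)

Δ = 0.552c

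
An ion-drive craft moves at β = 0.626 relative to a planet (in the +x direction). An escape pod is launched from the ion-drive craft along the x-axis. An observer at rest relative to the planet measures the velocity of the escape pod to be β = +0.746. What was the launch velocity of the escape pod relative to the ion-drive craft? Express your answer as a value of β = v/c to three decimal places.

Invert the composition law: u' = (u − v)/(1 − uv/c²).
u' = (0.746 − 0.626) / (1 − (0.746)(0.626)) = 0.1200/0.5330 = 0.2251.

β = +0.225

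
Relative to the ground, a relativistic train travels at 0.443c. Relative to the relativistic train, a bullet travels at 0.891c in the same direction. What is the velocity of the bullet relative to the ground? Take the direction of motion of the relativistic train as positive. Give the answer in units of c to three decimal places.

0.956c

With v = 0.443 and u' = 0.891 (in units of c),
u = (u' + v)/(1 + u'v/c²):
u = (0.891 + 0.443) / (1 + 0.891·0.443) = 1.3340/1.3947 = 0.9565
(Galilean addition would give +1.334c, exceeding c.)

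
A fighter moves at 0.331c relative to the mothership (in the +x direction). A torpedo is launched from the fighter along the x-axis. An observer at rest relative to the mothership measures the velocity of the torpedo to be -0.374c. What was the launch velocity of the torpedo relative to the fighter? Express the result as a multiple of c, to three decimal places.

Invert the composition law: u' = (u − v)/(1 − uv/c²).
u' = (-0.374 − 0.331) / (1 − (-0.374)(0.331)) = -0.7050/1.1238 = -0.6273.

-0.627c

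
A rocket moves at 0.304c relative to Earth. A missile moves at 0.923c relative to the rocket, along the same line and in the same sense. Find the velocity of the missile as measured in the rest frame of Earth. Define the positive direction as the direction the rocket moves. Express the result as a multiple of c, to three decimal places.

0.958c

With v = 0.304 and u' = 0.923 (in units of c),
u = (u' + v)/(1 + u'v/c²):
u = (0.923 + 0.304) / (1 + 0.923·0.304) = 1.2270/1.2806 = 0.9582
(Galilean addition would give +1.227c, exceeding c.)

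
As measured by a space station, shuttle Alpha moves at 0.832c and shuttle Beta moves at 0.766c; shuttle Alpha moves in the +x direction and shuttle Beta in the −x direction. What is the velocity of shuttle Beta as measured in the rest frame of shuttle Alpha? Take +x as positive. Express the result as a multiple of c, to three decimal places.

β_A = 0.832, β_B = -0.766.
Transform to A's frame with the inverse velocity-addition law: u' = (u − v)/(1 − uv/c²), taking u = β_B and v = β_A.
u' = (-0.766 − 0.832) / (1 − (0.832)(-0.766)) = -1.5980/1.6373 = -0.9760.

-0.976c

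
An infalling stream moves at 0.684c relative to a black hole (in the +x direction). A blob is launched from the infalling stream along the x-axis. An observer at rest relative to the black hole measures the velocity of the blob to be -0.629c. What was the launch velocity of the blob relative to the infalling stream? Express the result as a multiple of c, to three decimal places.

-0.918c

Invert the composition law: u' = (u − v)/(1 − uv/c²).
u' = (-0.629 − 0.684) / (1 − (-0.629)(0.684)) = -1.3130/1.4302 = -0.9180.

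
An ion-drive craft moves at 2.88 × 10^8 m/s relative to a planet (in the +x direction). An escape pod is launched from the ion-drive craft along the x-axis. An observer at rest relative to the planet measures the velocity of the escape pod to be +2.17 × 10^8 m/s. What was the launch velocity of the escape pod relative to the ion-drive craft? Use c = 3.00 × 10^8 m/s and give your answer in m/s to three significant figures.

v = 0.960c, u = 0.723c.
Invert the composition law: u' = (u − v)/(1 − uv/c²).
u' = (0.723 − 0.960) / (1 − (0.723)(0.960)) = -0.2367/0.3056 = -0.7744.
u' = -0.7744 × 3.00 × 10^8 m/s.

-2.32 × 10^8 m/s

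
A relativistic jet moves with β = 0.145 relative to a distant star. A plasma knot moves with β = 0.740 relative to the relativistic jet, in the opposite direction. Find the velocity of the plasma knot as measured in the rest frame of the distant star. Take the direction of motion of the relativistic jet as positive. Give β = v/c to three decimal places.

β = -0.667

With v = 0.145 and u' = -0.740 (in units of c),
u = (u' + v)/(1 + u'v/c²):
u = (-0.740 + 0.145) / (1 + (-0.740)·0.145) = -0.5950/0.8927 = -0.6665
(Galilean addition would give -0.595c.)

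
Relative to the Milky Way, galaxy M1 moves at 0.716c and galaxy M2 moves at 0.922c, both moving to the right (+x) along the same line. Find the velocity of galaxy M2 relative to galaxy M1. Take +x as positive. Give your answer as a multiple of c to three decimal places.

+0.606c

β_A = 0.716, β_B = 0.922.
Transform to A's frame with the inverse velocity-addition law: u' = (u − v)/(1 − uv/c²), taking u = β_B and v = β_A.
u' = (0.922 − 0.716) / (1 − (0.716)(0.922)) = 0.2060/0.3398 = 0.6062.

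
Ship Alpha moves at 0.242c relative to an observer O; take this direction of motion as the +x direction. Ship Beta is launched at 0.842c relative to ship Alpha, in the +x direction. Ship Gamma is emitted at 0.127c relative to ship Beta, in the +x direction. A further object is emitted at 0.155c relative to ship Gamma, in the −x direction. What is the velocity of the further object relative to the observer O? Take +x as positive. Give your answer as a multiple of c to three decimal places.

+0.895c

Apply u = (u' + v)/(1 + u'v/c²) successively, working outward toward the observer O.
Start: velocity of ship Alpha relative to the observer O = 0.2420c.
Compose with ship Beta (u' = 0.842 in ship Alpha frame): u_1 = (0.842 + 0.242) / (1 + 0.842·0.242) = 1.0840/1.2038 = 0.9005.
Compose with ship Gamma (u' = 0.127 in ship Beta frame): u_2 = (0.127 + 0.901) / (1 + 0.127·0.901) = 1.0275/1.1144 = 0.9221.
Compose with the further object (u' = -0.155 in ship Gamma frame): u_3 = (-0.155 + 0.922) / (1 + (-0.155)·0.922) = 0.7671/0.8571 = 0.8950.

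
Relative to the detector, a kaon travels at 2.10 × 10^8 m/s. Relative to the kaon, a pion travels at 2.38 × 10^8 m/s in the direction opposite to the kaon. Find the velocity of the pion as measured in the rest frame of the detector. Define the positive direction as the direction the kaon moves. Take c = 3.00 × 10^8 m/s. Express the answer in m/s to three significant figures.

-6.30 × 10^7 m/s

In units of c (dividing by 3.00 × 10^8 m/s): v = 0.700, u' = -0.793.
u = (u' + v)/(1 + u'v/c²):
u = (-0.793 + 0.700) / (1 + (-0.793)·0.700) = -0.0933/0.4447 = -0.2099
Converting back: u = -0.2099 × 3.00 × 10^8 m/s.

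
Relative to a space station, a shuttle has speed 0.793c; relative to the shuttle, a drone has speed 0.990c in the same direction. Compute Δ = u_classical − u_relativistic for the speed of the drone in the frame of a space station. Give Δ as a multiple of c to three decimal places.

Galilean: u_cl = 0.990 + 0.793 = 1.7830.
Relativistic: u_rel = (0.990 + 0.793) / (1 + 0.990·0.793) = 1.7830/1.7851 = 0.9988.
Δ = 1.7830 − 0.9988 = 0.7842.
(The classical prediction exceeds c; the relativistic result does not.)

Δ = 0.784c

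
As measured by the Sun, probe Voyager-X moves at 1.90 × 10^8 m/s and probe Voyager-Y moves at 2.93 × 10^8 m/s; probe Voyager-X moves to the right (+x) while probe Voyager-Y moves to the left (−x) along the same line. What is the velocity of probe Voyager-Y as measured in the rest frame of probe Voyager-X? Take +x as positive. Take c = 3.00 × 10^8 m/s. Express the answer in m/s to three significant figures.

β_A = 0.633, β_B = -0.977 (dividing each by c = 3.00 × 10^8 m/s).
Transform to A's frame with the inverse velocity-addition law: u' = (u − v)/(1 − uv/c²), taking u = β_B and v = β_A.
u' = (-0.977 − 0.633) / (1 − (0.633)(-0.977)) = -1.6100/1.6186 = -0.9947.
u' = -0.9947 × 3.00 × 10^8 m/s.

-2.98 × 10^8 m/s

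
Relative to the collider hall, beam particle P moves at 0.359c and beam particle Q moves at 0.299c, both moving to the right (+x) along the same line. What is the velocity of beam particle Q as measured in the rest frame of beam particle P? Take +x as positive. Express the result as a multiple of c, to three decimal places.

β_A = 0.359, β_B = 0.299.
Transform to A's frame with the inverse velocity-addition law: u' = (u − v)/(1 − uv/c²), taking u = β_B and v = β_A.
u' = (0.299 − 0.359) / (1 − (0.359)(0.299)) = -0.0600/0.8927 = -0.0672.

-0.067c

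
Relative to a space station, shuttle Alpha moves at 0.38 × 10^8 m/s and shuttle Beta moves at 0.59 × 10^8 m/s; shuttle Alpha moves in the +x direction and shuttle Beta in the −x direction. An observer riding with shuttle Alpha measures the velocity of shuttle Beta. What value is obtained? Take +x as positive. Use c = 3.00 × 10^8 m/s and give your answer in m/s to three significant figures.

β_A = 0.127, β_B = -0.197 (dividing each by c = 3.00 × 10^8 m/s).
Transform to A's frame with the inverse velocity-addition law: u' = (u − v)/(1 − uv/c²), taking u = β_B and v = β_A.
u' = (-0.197 − 0.127) / (1 − (0.127)(-0.197)) = -0.3233/1.0249 = -0.3155.
u' = -0.3155 × 3.00 × 10^8 m/s.

-9.46 × 10^7 m/s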